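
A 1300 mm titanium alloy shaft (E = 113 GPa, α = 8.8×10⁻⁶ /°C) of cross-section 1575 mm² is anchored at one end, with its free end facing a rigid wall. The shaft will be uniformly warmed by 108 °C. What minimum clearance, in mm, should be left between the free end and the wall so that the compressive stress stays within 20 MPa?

g ≈ 1.01 mm

With no wall the shaft would lengthen by αΔT L = 8.8×10⁻⁶ × 108 × 1300 = 1.236 mm.
A stress of 20 MPa corresponds to the wall pushing the shaft back by σL/E = 20×1300/(113×10³) = 0.2301 mm.
So the gap has to take up the difference, g_min = δ_free − σL/E = 1.236 − 0.2301 = 1.005 mm.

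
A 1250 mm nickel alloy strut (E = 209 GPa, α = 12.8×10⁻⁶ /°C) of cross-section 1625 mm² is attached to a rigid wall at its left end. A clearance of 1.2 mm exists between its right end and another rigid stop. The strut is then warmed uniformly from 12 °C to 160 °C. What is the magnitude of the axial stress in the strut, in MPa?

Unrestrained expansion: δ_free = αΔT L = 12.8×10⁻⁶ × 148 × 1250 = 2.368 mm.
This exceeds the 1.2 mm gap, so the wall pushes back. The portion of expansion that must be recovered elastically is δ_free − gap = 2.368 − 1.2 = 1.168 mm.
So σ = E(δ_free − g)/L = 209×10³ × 1.168/1250 = 195.3 MPa.

σ ≈ 195 MPa (compressive)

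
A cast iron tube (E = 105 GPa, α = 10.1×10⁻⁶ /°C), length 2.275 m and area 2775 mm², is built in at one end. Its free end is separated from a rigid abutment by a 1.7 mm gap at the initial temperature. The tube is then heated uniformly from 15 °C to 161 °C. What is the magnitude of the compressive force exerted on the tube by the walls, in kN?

P ≈ 212 kN

Unrestrained expansion: δ_free = αΔT L = 10.1×10⁻⁶ × 146 × 2275 = 3.355 mm.
After closing the 1.7 mm clearance, 3.355 − 1.7 = 1.655 mm of expansion remains to be suppressed by the wall.
Compatibility: PL/(AE) = 1.655 mm, so σ = P/A = E × (1.655/2275) = 76.37 MPa.
P = σA = 76.37 × 2775 = 211.9 kN.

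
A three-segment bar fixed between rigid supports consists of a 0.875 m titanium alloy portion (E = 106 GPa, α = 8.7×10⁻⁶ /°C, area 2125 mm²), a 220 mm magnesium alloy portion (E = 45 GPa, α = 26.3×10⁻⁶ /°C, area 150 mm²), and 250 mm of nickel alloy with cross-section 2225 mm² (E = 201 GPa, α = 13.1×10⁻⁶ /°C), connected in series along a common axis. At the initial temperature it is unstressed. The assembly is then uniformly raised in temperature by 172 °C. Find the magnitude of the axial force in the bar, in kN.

P ≈ 77.4 kN (compressive)

If the supports were absent, the total length change would be Σ αᵢΔT Lᵢ = 8.7×10⁻⁶×172×875 + 26.3×10⁻⁶×172×220 + 13.1×10⁻⁶×172×250 = 2.868 mm.
The rigid supports impose zero overall length change; the single axial force P common to all segments must satisfy P Σ Lᵢ/(AᵢEᵢ) = δ_free.
The series flexibility is Σ Lᵢ/(AᵢEᵢ) = 875/(2125×106×10³) + 220/(150×45×10³) + 250/(2225×201×10³) = 3.704×10⁻⁵ mm/N.
P = 2.868 / 3.704×10⁻⁵ = 77430 N = 77.43 kN, compressive.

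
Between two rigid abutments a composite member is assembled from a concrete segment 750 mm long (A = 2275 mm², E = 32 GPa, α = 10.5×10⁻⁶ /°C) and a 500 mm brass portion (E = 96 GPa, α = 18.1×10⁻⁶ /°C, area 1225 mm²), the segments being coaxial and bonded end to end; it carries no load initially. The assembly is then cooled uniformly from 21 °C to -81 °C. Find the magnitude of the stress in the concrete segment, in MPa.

σ ≈ 52.1 MPa (tensile)

With the walls removed the bar would change length by δ_free = Σ αᵢΔT Lᵢ = 10.5×10⁻⁶×102×750 + 18.1×10⁻⁶×102×500 = 1.726 mm.
The rigid supports impose zero overall length change; the single axial force P common to all segments must satisfy P Σ Lᵢ/(AᵢEᵢ) = δ_free.
The series flexibility is Σ Lᵢ/(AᵢEᵢ) = 750/(2275×32×10³) + 500/(1225×96×10³) = 1.455×10⁻⁵ mm/N.
So P = 1.726 / 1.455×10⁻⁵ = 118.6 kN, tensile.
σ_{concrete} = P / A = 118600 / 2275 = 52.14 MPa.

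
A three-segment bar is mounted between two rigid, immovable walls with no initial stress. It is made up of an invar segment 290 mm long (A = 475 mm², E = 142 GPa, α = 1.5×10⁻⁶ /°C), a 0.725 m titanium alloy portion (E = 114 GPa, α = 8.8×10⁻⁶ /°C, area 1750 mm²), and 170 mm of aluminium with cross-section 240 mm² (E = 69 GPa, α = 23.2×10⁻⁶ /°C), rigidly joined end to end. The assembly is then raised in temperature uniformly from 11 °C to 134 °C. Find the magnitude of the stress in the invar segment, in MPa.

If the supports were absent, the total length change would be Σ αᵢΔT Lᵢ = 1.5×10⁻⁶×123×290 + 8.8×10⁻⁶×123×725 + 23.2×10⁻⁶×123×170 = 1.323 mm.
The walls prevent any net length change, so an axial force P (same in every segment) develops. Compatibility: P · Σ Lᵢ/(AᵢEᵢ) = δ_free.
Σ Lᵢ/(AᵢEᵢ) = 290/(475×142×10³) + 725/(1750×114×10³) + 170/(240×69×10³) = 1.82×10⁻⁵ mm/N.
P = 1.323 / 1.82×10⁻⁵ = 72710 N = 72.71 kN, compressive.
σ_{invar} = P / A = 72710 / 475 = 153.1 MPa.

σ ≈ 153 MPa (compressive)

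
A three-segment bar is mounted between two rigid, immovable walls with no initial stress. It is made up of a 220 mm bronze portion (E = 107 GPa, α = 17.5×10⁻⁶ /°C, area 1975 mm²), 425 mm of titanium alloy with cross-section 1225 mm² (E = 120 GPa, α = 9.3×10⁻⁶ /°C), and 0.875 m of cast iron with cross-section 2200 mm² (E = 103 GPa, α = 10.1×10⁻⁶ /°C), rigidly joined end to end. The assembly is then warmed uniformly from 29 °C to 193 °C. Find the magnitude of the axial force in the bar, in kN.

P ≈ 350 kN (compressive)

With the walls removed the bar would change length by δ_free = Σ αᵢΔT Lᵢ = 17.5×10⁻⁶×164×220 + 9.3×10⁻⁶×164×425 + 10.1×10⁻⁶×164×875 = 2.729 mm.
The walls prevent any net length change, so an axial force P (same in every segment) develops. Compatibility: P · Σ Lᵢ/(AᵢEᵢ) = δ_free.
The series flexibility is Σ Lᵢ/(AᵢEᵢ) = 220/(1975×107×10³) + 425/(1225×120×10³) + 875/(2200×103×10³) = 7.794×10⁻⁶ mm/N.
P = 2.729 / 7.794×10⁻⁶ = 350200 N = 350.2 kN, compressive.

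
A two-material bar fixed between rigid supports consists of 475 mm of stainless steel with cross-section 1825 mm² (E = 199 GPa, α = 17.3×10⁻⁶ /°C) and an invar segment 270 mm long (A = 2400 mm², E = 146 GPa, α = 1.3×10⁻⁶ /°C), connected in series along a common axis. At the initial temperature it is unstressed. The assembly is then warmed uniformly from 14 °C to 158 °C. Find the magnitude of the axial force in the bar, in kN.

Free thermal expansion of the whole bar: Σ αᵢΔT Lᵢ = 17.3×10⁻⁶×144×475 + 1.3×10⁻⁶×144×270 = 1.234 mm.
Since the ends are fixed, an axial force P builds up, equal in every segment, with P · Σ Lᵢ/(AᵢEᵢ) = δ_free.
The series flexibility is Σ Lᵢ/(AᵢEᵢ) = 475/(1825×199×10³) + 270/(2400×146×10³) = 2.078×10⁻⁶ mm/N.
P = 1.234 / 2.078×10⁻⁶ = 593600 N = 593.6 kN, compressive.

P ≈ 594 kN (compressive)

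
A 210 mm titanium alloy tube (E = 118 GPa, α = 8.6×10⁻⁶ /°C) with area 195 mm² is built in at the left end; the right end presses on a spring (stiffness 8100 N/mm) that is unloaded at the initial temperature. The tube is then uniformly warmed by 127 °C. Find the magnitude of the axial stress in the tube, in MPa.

σ ≈ 8.87 MPa (compressive)

If the spring were absent the tube would lengthen by αΔT L = 8.6×10⁻⁶ × 127 × 210 = 0.2294 mm.
Let P be the compressive force at the spring. The tube shortens elastically by PL/(AE) and the spring compresses by P/k; together these equal δ_free.
So P = δ_free / [L/(AE) + 1/k] = 0.2294 / [ 210/(195×118×10³) + 1/(8100) ].
P = 0.2294 / 0.0001326 = 1730 N.
σ = P/A = 1730/195 = 8.872 MPa.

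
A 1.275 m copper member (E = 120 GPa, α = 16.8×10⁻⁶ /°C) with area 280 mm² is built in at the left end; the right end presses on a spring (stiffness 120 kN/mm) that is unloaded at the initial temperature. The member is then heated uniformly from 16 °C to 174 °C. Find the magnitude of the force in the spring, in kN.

P ≈ 73.1 kN

Free thermal expansion: δ_free = αΔT L = 16.8×10⁻⁶ × 158 × 1275 = 3.384 mm.
With a force P in the spring, the elastic change of the member is PL/(AE) and that of the spring is P/k; compatibility requires their sum to equal δ_free.
So P = δ_free / [L/(AE) + 1/k] = 3.384 / [ 1275/(280×120×10³) + 1/(120×10³) ].
P = 3.384 / 4.628×10⁻⁵ = 73130 N.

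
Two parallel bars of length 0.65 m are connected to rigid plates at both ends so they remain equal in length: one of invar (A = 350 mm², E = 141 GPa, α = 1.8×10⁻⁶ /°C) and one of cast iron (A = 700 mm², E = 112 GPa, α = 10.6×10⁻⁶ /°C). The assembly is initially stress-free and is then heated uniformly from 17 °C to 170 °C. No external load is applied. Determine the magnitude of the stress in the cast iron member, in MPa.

Both members must finish at the same length. With the larger α, the cast iron tends to over-expand; the plates restrain it, putting the cast iron in compression and the invar in tension. With no external load the two internal forces are equal and opposite, magnitude P.
Setting the final lengths equal and cancelling L: (α₁ − α₂)ΔT = P/(A₁E₁) + P/(A₂E₂).
|α₁ − α₂|·ΔT = 8.8×10⁻⁶ × 153 = 0.001346.
1/(A₁E₁) + 1/(A₂E₂) = 1/(350×141×10³) + 1/(700×112×10³) = 3.302×10⁻⁸ N⁻¹.
So P = 0.001346 / 3.302×10⁻⁸ = 40.78 kN.
σ_{cast iron} = P/A₂ = 40780/700 = 58.25 MPa, compressive.

σ ≈ 58.3 MPa (compressive)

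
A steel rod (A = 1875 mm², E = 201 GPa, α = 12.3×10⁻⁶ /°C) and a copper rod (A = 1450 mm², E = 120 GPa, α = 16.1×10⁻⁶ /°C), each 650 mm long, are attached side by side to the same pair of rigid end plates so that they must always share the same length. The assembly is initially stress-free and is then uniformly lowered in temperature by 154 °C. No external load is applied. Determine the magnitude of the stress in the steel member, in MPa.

σ ≈ 37.2 MPa (compressive)

The copper has the larger α, so on cooling it would change length more than the steel if both were free. The rigid plates force a common final length, so the copper is put into tension and the steel into compression, with equal and opposite forces P (no external load).
Equating the net (thermal + elastic) strains gives |α₁ − α₂|·ΔT = P·[1/(A₁E₁) + 1/(A₂E₂)].
|α₁ − α₂|·ΔT = 3.8×10⁻⁶ × 154 = 0.0005852.
1/(A₁E₁) + 1/(A₂E₂) = 1/(1875×201×10³) + 1/(1450×120×10³) = 8.401×10⁻⁹ N⁻¹.
So P = 0.0005852 / 8.401×10⁻⁹ = 69.66 kN.
σ_{steel} = P/A₁ = 69660/1875 = 37.15 MPa, compressive.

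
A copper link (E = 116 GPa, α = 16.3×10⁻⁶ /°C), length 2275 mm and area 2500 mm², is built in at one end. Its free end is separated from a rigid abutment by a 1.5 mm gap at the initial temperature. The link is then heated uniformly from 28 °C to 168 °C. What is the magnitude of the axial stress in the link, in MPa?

Free thermal elongation = αΔT L = 16.3×10⁻⁶ × 140 × 2275 = 5.192 mm.
After closing the 1.5 mm clearance, 5.192 − 1.5 = 3.692 mm of expansion remains to be suppressed by the wall.
That suppressed elongation corresponds to σ = E·Δ/L = 116×10³ × 3.692/2275 = 188.2 MPa.

σ ≈ 188 MPa (compressive)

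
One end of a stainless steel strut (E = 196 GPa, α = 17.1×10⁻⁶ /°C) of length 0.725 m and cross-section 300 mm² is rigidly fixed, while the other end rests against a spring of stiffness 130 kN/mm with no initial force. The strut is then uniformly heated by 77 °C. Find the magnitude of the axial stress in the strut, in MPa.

Free thermal expansion: δ_free = αΔT L = 17.1×10⁻⁶ × 77 × 725 = 0.9546 mm.
Let P be the compressive force at the spring. The strut shortens elastically by PL/(AE) and the spring compresses by P/k; together these equal δ_free.
P [ L/(AE) + 1/k ] = δ_free → P [ 725/(300×196×10³) + 1/(130×10³) ] = 0.9546.
P = 0.9546 / 2.002×10⁻⁵ = 47680 N.
σ = P/A = 47680/300 = 158.9 MPa.

σ ≈ 159 MPa (compressive)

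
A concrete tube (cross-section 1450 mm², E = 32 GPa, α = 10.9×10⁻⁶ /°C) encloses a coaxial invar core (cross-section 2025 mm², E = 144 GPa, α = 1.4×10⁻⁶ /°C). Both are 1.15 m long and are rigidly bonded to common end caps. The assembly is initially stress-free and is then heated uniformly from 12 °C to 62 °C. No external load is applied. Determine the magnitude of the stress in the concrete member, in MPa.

σ ≈ 13.1 MPa (compressive)

Both members must finish at the same length. With the larger α, the concrete tends to over-expand; the plates restrain it, putting the concrete in compression and the invar in tension. With no external load the two internal forces are equal and opposite, magnitude P.
Equating the net (thermal + elastic) strains gives |α₁ − α₂|·ΔT = P·[1/(A₁E₁) + 1/(A₂E₂)].
|α₁ − α₂|·ΔT = 9.5×10⁻⁶ × 50 = 0.000475.
1/(A₁E₁) + 1/(A₂E₂) = 1/(1450×32×10³) + 1/(2025×144×10³) = 2.498×10⁻⁸ N⁻¹.
P = 0.000475 / 2.498×10⁻⁸ = 19010 N = 19.01 kN.
σ_{concrete} = P/A₁ = 19010/1450 = 13.11 MPa, compressive.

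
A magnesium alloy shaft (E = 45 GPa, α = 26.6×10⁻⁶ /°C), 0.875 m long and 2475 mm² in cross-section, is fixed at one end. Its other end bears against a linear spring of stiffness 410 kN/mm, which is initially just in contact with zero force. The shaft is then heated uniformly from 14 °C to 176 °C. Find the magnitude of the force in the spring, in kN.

P ≈ 366 kN

If the spring were absent the shaft would lengthen by αΔT L = 26.6×10⁻⁶ × 162 × 875 = 3.771 mm.
Let P be the compressive force at the spring. The shaft shortens elastically by PL/(AE) and the spring compresses by P/k; together these equal δ_free.
P [ L/(AE) + 1/k ] = δ_free → P [ 875/(2475×45×10³) + 1/(410×10³) ] = 3.771.
P = 3.771 / 1.03×10⁻⁵ = 366200 N.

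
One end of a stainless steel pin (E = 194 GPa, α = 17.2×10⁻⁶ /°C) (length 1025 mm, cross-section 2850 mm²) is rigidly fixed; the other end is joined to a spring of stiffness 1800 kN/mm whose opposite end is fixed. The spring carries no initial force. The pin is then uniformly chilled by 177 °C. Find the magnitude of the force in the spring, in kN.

P ≈ 1300 kN

Free thermal contraction: δ_free = αΔT L = 17.2×10⁻⁶ × 177 × 1025 = 3.121 mm.
With a force P in the spring, the elastic change of the pin is PL/(AE) and that of the spring is P/k; compatibility requires their sum to equal δ_free.
P [ L/(AE) + 1/k ] = δ_free → P [ 1025/(2850×194×10³) + 1/(1800×10³) ] = 3.121.
P = 3.121 / 2.409×10⁻⁶ = 1.295×10⁶ N.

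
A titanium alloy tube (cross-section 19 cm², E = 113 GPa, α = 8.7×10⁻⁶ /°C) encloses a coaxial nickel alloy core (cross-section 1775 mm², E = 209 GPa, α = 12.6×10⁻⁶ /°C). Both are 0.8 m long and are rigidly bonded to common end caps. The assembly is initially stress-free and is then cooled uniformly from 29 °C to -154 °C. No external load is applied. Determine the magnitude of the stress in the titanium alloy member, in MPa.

Equilibrium of a rigid end plate with no external load gives equal and opposite internal forces ±P in the two members. Since α_{nickel alloy} > α_{titanium alloy}, cooling drives the nickel alloy into tension and the titanium alloy into compression.
Equating the net (thermal + elastic) strains gives |α₁ − α₂|·ΔT = P·[1/(A₁E₁) + 1/(A₂E₂)].
|α₁ − α₂|·ΔT = 3.9×10⁻⁶ × 183 = 0.0007137.
1/(A₁E₁) + 1/(A₂E₂) = 1/(1900×113×10³) + 1/(1775×209×10³) = 7.353×10⁻⁹ N⁻¹.
So P = 0.0007137 / 7.353×10⁻⁹ = 97.06 kN.
σ_{titanium alloy} = P/A₁ = 97060/1900 = 51.08 MPa, compressive.

σ ≈ 51.1 MPa (compressive)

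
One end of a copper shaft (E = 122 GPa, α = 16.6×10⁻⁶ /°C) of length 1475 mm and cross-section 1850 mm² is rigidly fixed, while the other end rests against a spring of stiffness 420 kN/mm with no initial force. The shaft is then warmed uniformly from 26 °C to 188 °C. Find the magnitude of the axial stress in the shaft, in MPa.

The unrestrained thermal change is αΔT L = 16.6×10⁻⁶ × 162 × 1475 = 3.967 mm.
With a force P in the spring, the elastic change of the shaft is PL/(AE) and that of the spring is P/k; compatibility requires their sum to equal δ_free.
So P = δ_free / [L/(AE) + 1/k] = 3.967 / [ 1475/(1850×122×10³) + 1/(420×10³) ].
P = 3.967 / 8.916×10⁻⁶ = 444900 N.
σ = P/A = 444900/1850 = 240.5 MPa.

σ ≈ 240 MPa (compressive)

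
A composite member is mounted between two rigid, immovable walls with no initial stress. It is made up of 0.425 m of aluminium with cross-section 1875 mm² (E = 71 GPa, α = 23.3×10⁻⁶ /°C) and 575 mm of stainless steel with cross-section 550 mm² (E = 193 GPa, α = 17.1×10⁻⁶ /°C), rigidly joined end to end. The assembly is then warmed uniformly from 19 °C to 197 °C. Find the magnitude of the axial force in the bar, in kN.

With the walls removed the bar would change length by δ_free = Σ αᵢΔT Lᵢ = 23.3×10⁻⁶×178×425 + 17.1×10⁻⁶×178×575 = 3.513 mm.
The rigid supports impose zero overall length change; the single axial force P common to all segments must satisfy P Σ Lᵢ/(AᵢEᵢ) = δ_free.
The series flexibility is Σ Lᵢ/(AᵢEᵢ) = 425/(1875×71×10³) + 575/(550×193×10³) = 8.609×10⁻⁶ mm/N.
So P = 3.513 / 8.609×10⁻⁶ = 408 kN, compressive.

P ≈ 408 kN (compressive)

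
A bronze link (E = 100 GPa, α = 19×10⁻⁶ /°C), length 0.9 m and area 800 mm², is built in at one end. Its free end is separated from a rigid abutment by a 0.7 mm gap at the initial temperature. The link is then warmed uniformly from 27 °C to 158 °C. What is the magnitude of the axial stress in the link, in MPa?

σ ≈ 171 MPa (compressive)

If the wall were absent the link would grow by αΔT L = 19×10⁻⁶ × 131 × 900 = 2.24 mm.
After closing the 0.7 mm clearance, 2.24 − 0.7 = 1.54 mm of expansion remains to be suppressed by the wall.
That suppressed elongation corresponds to σ = E·Δ/L = 100×10³ × 1.54/900 = 171.1 MPa.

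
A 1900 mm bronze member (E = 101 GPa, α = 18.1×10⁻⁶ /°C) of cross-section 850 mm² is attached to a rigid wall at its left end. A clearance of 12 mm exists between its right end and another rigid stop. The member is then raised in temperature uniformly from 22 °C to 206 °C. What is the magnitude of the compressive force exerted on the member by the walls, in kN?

P ≈ 0 kN

If the wall were absent the member would grow by αΔT L = 18.1×10⁻⁶ × 184 × 1900 = 6.328 mm.
Since δ_free = 6.33 mm is less than the 12 mm gap, the member never touches the wall. No axial force develops.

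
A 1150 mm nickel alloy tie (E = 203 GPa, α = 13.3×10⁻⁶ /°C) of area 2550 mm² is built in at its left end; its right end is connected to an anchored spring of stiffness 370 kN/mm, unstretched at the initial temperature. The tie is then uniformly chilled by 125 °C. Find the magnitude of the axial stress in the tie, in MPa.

σ ≈ 152 MPa (tensile)

Free thermal contraction: δ_free = αΔT L = 13.3×10⁻⁶ × 125 × 1150 = 1.912 mm.
Let P be the tensile force in the spring. The tie extends elastically by PL/(AE) and the spring stretches by P/k; together these equal δ_free.
So P = δ_free / [L/(AE) + 1/k] = 1.912 / [ 1150/(2550×203×10³) + 1/(370×10³) ].
P = 1.912 / 4.924×10⁻⁶ = 388300 N.
σ = P/A = 388300/2550 = 152.3 MPa.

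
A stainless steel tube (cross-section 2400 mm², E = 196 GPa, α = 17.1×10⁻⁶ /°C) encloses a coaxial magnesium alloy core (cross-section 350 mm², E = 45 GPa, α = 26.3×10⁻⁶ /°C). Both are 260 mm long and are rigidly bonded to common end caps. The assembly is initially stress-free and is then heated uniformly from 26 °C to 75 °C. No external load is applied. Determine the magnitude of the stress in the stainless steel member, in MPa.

Both members must finish at the same length. With the larger α, the magnesium alloy tends to over-expand; the plates restrain it, putting the magnesium alloy in compression and the stainless steel in tension. With no external load the two internal forces are equal and opposite, magnitude P.
Compatibility of the two members (thermal + elastic change equal): (α₁ − α₂)ΔT = P·[1/(A₁E₁) + 1/(A₂E₂)].
|α₁ − α₂|·ΔT = 9.2×10⁻⁶ × 49 = 0.0004508.
1/(A₁E₁) + 1/(A₂E₂) = 1/(2400×196×10³) + 1/(350×45×10³) = 6.562×10⁻⁸ N⁻¹.
P = 0.0004508 / 6.562×10⁻⁸ = 6870 N = 6.87 kN.
σ_{stainless steel} = P/A₁ = 6870/2400 = 2.863 MPa, tensile.

σ ≈ 2.86 MPa (tensile)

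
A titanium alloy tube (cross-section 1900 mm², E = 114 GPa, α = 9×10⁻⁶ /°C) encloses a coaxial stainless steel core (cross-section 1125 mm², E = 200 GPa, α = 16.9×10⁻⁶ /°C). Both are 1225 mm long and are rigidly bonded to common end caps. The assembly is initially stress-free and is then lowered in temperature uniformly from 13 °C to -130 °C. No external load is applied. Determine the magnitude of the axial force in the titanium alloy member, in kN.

The stainless steel has the larger α, so on cooling it would change length more than the titanium alloy if both were free. The rigid plates force a common final length, so the stainless steel is put into tension and the titanium alloy into compression, with equal and opposite forces P (no external load).
Equating the net (thermal + elastic) strains gives |α₁ − α₂|·ΔT = P·[1/(A₁E₁) + 1/(A₂E₂)].
|α₁ − α₂|·ΔT = 7.9×10⁻⁶ × 143 = 0.00113.
1/(A₁E₁) + 1/(A₂E₂) = 1/(1900×114×10³) + 1/(1125×200×10³) = 9.061×10⁻⁹ N⁻¹.
P = 0.00113 / 9.061×10⁻⁹ = 124700 N = 124.7 kN.

P ≈ 125 kN (compressive in the titanium alloy)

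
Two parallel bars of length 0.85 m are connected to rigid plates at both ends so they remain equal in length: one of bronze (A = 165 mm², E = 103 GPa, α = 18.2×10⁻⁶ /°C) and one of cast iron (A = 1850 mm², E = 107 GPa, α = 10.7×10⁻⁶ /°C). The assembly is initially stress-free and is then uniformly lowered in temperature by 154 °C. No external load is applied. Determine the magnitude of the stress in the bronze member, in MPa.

σ ≈ 110 MPa (tensile)

The bronze has the larger α, so on cooling it would change length more than the cast iron if both were free. The rigid plates force a common final length, so the bronze is put into tension and the cast iron into compression, with equal and opposite forces P (no external load).
Compatibility of the two members (thermal + elastic change equal): (α₁ − α₂)ΔT = P·[1/(A₁E₁) + 1/(A₂E₂)].
|α₁ − α₂|·ΔT = 7.5×10⁻⁶ × 154 = 0.001155.
1/(A₁E₁) + 1/(A₂E₂) = 1/(165×103×10³) + 1/(1850×107×10³) = 6.389×10⁻⁸ N⁻¹.
So P = 0.001155 / 6.389×10⁻⁸ = 18.08 kN.
σ_{bronze} = P/A₁ = 18080/165 = 109.6 MPa, tensile.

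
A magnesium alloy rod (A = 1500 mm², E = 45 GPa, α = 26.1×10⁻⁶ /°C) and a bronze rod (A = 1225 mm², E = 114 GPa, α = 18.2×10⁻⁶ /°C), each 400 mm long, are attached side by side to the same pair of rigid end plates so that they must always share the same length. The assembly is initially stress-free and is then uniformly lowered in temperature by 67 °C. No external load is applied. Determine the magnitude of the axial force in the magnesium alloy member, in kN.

Both members must finish at the same length. With the larger α, the magnesium alloy tends to over-contract; the plates restrain it, putting the magnesium alloy in tension and the bronze in compression. With no external load the two internal forces are equal and opposite, magnitude P.
Equating the net (thermal + elastic) strains gives |α₁ − α₂|·ΔT = P·[1/(A₁E₁) + 1/(A₂E₂)].
|α₁ − α₂|·ΔT = 7.9×10⁻⁶ × 67 = 0.0005293.
1/(A₁E₁) + 1/(A₂E₂) = 1/(1500×45×10³) + 1/(1225×114×10³) = 2.198×10⁻⁸ N⁻¹.
P = 0.0005293 / 2.198×10⁻⁸ = 24090 N = 24.09 kN.

P ≈ 24.1 kN (tensile in the magnesium alloy)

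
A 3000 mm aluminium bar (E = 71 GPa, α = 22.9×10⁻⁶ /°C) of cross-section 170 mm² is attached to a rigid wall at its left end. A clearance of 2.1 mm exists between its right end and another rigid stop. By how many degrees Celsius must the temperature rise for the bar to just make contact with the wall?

ΔT ≈ 30.6 °C

Contact occurs when the free expansion equals the gap: αΔT L = 2.1 mm.
ΔT = 2.1 / (22.9×10⁻⁶ × 3000) = 30.57 °C.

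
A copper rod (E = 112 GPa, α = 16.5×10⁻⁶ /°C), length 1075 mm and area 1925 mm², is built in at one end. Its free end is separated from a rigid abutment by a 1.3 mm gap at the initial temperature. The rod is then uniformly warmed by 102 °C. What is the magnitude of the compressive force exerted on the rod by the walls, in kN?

P ≈ 102 kN

Unrestrained expansion: δ_free = αΔT L = 16.5×10⁻⁶ × 102 × 1075 = 1.809 mm.
This exceeds the 1.3 mm gap, so the wall pushes back. The portion of expansion that must be recovered elastically is δ_free − gap = 1.809 − 1.3 = 0.5092 mm.
So σ = E(δ_free − g)/L = 112×10³ × 0.5092/1075 = 53.05 MPa.
P = σA = 53.05 × 1925 = 102.1 kN.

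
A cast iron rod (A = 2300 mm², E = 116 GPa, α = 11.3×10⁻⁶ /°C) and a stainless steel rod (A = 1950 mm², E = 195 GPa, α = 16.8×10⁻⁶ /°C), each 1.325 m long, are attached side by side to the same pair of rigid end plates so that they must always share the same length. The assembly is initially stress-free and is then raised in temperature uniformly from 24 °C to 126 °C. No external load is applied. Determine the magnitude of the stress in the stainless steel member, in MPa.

Equilibrium of a rigid end plate with no external load gives equal and opposite internal forces ±P in the two members. Since α_{stainless steel} > α_{cast iron}, heating drives the stainless steel into compression and the cast iron into tension.
Setting the final lengths equal and cancelling L: (α₁ − α₂)ΔT = P/(A₁E₁) + P/(A₂E₂).
|α₁ − α₂|·ΔT = 5.5×10⁻⁶ × 102 = 0.000561.
1/(A₁E₁) + 1/(A₂E₂) = 1/(2300×116×10³) + 1/(1950×195×10³) = 6.378×10⁻⁹ N⁻¹.
So P = 0.000561 / 6.378×10⁻⁹ = 87.96 kN.
σ_{stainless steel} = P/A₂ = 87960/1950 = 45.11 MPa, compressive.

σ ≈ 45.1 MPa (compressive)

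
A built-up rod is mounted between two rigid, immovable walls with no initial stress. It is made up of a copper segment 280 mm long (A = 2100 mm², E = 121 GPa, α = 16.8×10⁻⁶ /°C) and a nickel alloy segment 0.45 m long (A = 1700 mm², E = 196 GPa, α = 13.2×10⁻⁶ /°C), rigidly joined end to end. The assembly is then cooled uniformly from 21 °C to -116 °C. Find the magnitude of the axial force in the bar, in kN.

P ≈ 595 kN (tensile)

Free thermal contraction of the whole bar: Σ αᵢΔT Lᵢ = 16.8×10⁻⁶×137×280 + 13.2×10⁻⁶×137×450 = 1.458 mm.
The rigid supports impose zero overall length change; the single axial force P common to all segments must satisfy P Σ Lᵢ/(AᵢEᵢ) = δ_free.
The series flexibility is Σ Lᵢ/(AᵢEᵢ) = 280/(2100×121×10³) + 450/(1700×196×10³) = 2.452×10⁻⁶ mm/N.
P = 1.458 / 2.452×10⁻⁶ = 594600 N = 594.6 kN, tensile.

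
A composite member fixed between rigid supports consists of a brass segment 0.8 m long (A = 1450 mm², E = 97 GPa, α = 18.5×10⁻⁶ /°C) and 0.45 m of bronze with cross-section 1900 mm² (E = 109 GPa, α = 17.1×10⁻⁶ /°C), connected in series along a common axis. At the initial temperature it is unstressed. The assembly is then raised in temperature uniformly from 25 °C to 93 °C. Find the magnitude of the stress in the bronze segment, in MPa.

If the supports were absent, the total length change would be Σ αᵢΔT Lᵢ = 18.5×10⁻⁶×68×800 + 17.1×10⁻⁶×68×450 = 1.53 mm.
The walls prevent any net length change, so an axial force P (same in every segment) develops. Compatibility: P · Σ Lᵢ/(AᵢEᵢ) = δ_free.
Σ Lᵢ/(AᵢEᵢ) = 800/(1450×97×10³) + 450/(1900×109×10³) = 7.861×10⁻⁶ mm/N.
P = 1.53 / 7.861×10⁻⁶ = 194600 N = 194.6 kN, compressive.
σ_{bronze} = P / A = 194600 / 1900 = 102.4 MPa.

σ ≈ 102 MPa (compressive)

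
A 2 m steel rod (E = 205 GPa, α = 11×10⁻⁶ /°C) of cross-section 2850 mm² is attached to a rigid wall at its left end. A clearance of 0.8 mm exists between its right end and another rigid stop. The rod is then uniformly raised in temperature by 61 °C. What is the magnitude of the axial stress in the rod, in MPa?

σ ≈ 55.6 MPa (compressive)

Free thermal elongation = αΔT L = 11×10⁻⁶ × 61 × 2000 = 1.342 mm.
After closing the 0.8 mm clearance, 1.342 − 0.8 = 0.542 mm of expansion remains to be suppressed by the wall.
So σ = E(δ_free − g)/L = 205×10³ × 0.542/2000 = 55.55 MPa.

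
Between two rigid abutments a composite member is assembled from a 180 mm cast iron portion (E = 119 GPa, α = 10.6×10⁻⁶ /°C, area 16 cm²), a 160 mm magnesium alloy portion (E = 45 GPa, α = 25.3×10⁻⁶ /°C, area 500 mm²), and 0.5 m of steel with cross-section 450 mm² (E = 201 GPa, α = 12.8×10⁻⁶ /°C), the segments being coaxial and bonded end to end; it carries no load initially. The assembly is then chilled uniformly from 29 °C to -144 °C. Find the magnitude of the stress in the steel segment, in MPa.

Free thermal contraction of the whole bar: Σ αᵢΔT Lᵢ = 10.6×10⁻⁶×173×180 + 25.3×10⁻⁶×173×160 + 12.8×10⁻⁶×173×500 = 2.138 mm.
Since the ends are fixed, an axial force P builds up, equal in every segment, with P · Σ Lᵢ/(AᵢEᵢ) = δ_free.
Σ Lᵢ/(AᵢEᵢ) = 180/(1600×119×10³) + 160/(500×45×10³) + 500/(450×201×10³) = 1.358×10⁻⁵ mm/N.
P = 2.138 / 1.358×10⁻⁵ = 157400 N = 157.4 kN, tensile.
σ_{steel} = P / A = 157400 / 450 = 349.7 MPa.

σ ≈ 350 MPa (tensile)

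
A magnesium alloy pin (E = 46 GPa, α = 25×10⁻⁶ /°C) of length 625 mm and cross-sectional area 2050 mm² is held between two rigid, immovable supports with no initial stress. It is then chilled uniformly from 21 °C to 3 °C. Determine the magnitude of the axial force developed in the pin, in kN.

Full restraint means ε = 0, so the stress is σ = EαΔT = 46×10³ × 25×10⁻⁶ × 18 = 20.7 MPa.
P = AEαΔT = 2050 × 46×10³ × 25×10⁻⁶ × 18 = 42.44 kN (tensile).

P ≈ 42.4 kN (tensile)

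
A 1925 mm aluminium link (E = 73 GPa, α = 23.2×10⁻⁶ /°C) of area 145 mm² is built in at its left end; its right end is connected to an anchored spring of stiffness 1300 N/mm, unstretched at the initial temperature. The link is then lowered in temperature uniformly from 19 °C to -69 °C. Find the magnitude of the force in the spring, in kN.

Free thermal contraction: δ_free = αΔT L = 23.2×10⁻⁶ × 88 × 1925 = 3.93 mm.
Let P be the tensile force in the spring. The link extends elastically by PL/(AE) and the spring stretches by P/k; together these equal δ_free.
So P = δ_free / [L/(AE) + 1/k] = 3.93 / [ 1925/(145×73×10³) + 1/(1300) ].
P = 3.93 / 0.0009511 = 4132 N.

P ≈ 4.13 kN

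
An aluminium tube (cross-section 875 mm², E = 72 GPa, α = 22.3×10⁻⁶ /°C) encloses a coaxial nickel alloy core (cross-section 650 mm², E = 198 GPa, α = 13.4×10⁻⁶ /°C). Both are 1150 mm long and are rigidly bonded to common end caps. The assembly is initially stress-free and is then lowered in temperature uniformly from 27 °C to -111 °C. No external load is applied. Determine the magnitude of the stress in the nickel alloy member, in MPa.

The aluminium has the larger α, so on cooling it would change length more than the nickel alloy if both were free. The rigid plates force a common final length, so the aluminium is put into tension and the nickel alloy into compression, with equal and opposite forces P (no external load).
Equating the net (thermal + elastic) strains gives |α₁ − α₂|·ΔT = P·[1/(A₁E₁) + 1/(A₂E₂)].
|α₁ − α₂|·ΔT = 8.9×10⁻⁶ × 138 = 0.001228.
1/(A₁E₁) + 1/(A₂E₂) = 1/(875×72×10³) + 1/(650×198×10³) = 2.364×10⁻⁸ N⁻¹.
P = 0.001228 / 2.364×10⁻⁸ = 51950 N = 51.95 kN.
σ_{nickel alloy} = P/A₂ = 51950/650 = 79.92 MPa, compressive.

σ ≈ 79.9 MPa (compressive)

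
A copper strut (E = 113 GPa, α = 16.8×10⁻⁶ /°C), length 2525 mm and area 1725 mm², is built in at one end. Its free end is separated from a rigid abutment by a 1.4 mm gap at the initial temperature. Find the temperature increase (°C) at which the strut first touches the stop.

ΔT ≈ 33 °C

Contact occurs when the free expansion equals the gap: αΔT L = 1.4 mm.
So ΔT = g/(αL) = 1.4/(16.8×10⁻⁶ × 2525) = 33 °C.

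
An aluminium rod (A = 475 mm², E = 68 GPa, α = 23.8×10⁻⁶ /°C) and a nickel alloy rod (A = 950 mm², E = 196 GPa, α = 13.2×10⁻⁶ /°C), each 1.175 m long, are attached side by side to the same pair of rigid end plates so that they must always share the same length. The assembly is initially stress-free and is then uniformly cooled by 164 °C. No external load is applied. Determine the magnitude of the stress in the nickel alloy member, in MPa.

Both members must finish at the same length. With the larger α, the aluminium tends to over-contract; the plates restrain it, putting the aluminium in tension and the nickel alloy in compression. With no external load the two internal forces are equal and opposite, magnitude P.
Compatibility of the two members (thermal + elastic change equal): (α₁ − α₂)ΔT = P·[1/(A₁E₁) + 1/(A₂E₂)].
|α₁ − α₂|·ΔT = 10.6×10⁻⁶ × 164 = 0.001738.
1/(A₁E₁) + 1/(A₂E₂) = 1/(475×68×10³) + 1/(950×196×10³) = 3.633×10⁻⁸ N⁻¹.
So P = 0.001738 / 3.633×10⁻⁸ = 47.85 kN.
σ_{nickel alloy} = P/A₂ = 47850/950 = 50.37 MPa, compressive.

σ ≈ 50.4 MPa (compressive)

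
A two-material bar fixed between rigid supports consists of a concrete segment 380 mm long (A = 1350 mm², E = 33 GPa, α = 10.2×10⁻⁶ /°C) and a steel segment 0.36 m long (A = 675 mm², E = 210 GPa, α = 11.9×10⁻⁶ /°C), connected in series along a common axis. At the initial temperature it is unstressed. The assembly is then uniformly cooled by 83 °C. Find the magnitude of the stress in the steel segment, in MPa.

σ ≈ 90.6 MPa (tensile)

If the supports were absent, the total length change would be Σ αᵢΔT Lᵢ = 10.2×10⁻⁶×83×380 + 11.9×10⁻⁶×83×360 = 0.6773 mm.
The walls prevent any net length change, so an axial force P (same in every segment) develops. Compatibility: P · Σ Lᵢ/(AᵢEᵢ) = δ_free.
The series flexibility is Σ Lᵢ/(AᵢEᵢ) = 380/(1350×33×10³) + 360/(675×210×10³) = 1.107×10⁻⁵ mm/N.
P = 0.6773 / 1.107×10⁻⁵ = 61180 N = 61.18 kN, tensile.
σ_{steel} = P / A = 61180 / 675 = 90.64 MPa.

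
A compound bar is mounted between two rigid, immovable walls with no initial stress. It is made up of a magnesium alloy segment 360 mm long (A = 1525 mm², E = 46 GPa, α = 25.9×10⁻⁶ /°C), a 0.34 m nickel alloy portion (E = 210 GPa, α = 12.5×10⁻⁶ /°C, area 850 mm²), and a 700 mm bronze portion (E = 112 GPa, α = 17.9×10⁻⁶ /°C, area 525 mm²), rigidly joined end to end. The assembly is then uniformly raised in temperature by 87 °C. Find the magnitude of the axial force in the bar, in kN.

If the supports were absent, the total length change would be Σ αᵢΔT Lᵢ = 25.9×10⁻⁶×87×360 + 12.5×10⁻⁶×87×340 + 17.9×10⁻⁶×87×700 = 2.271 mm.
The walls prevent any net length change, so an axial force P (same in every segment) develops. Compatibility: P · Σ Lᵢ/(AᵢEᵢ) = δ_free.
The series flexibility is Σ Lᵢ/(AᵢEᵢ) = 360/(1525×46×10³) + 340/(850×210×10³) + 700/(525×112×10³) = 1.894×10⁻⁵ mm/N.
So P = 2.271 / 1.894×10⁻⁵ = 119.9 kN, compressive.

P ≈ 120 kN (compressive)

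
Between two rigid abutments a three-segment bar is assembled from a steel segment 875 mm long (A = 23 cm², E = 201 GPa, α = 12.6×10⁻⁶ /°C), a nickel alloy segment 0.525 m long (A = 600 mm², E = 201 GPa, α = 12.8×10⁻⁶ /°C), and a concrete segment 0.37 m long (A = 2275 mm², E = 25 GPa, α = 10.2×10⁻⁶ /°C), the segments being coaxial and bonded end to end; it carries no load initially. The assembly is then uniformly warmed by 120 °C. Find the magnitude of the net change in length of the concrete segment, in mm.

If the supports were absent, the total length change would be Σ αᵢΔT Lᵢ = 12.6×10⁻⁶×120×875 + 12.8×10⁻⁶×120×525 + 10.2×10⁻⁶×120×370 = 2.582 mm.
The rigid supports impose zero overall length change; the single axial force P common to all segments must satisfy P Σ Lᵢ/(AᵢEᵢ) = δ_free.
The series flexibility is Σ Lᵢ/(AᵢEᵢ) = 875/(2300×201×10³) + 525/(600×201×10³) + 370/(2275×25×10³) = 1.275×10⁻⁵ mm/N.
So P = 2.582 / 1.275×10⁻⁵ = 202.5 kN, compressive.
For the concrete segment, free thermal change = 10.2×10⁻⁶×120×370 = 0.4529 mm and elastic change from P = 202500×370/(2275×25×10³) = 1.317 mm; these oppose, so the net change is 0.865 mm (segment shortens).

|ΔL| ≈ 0.865 mm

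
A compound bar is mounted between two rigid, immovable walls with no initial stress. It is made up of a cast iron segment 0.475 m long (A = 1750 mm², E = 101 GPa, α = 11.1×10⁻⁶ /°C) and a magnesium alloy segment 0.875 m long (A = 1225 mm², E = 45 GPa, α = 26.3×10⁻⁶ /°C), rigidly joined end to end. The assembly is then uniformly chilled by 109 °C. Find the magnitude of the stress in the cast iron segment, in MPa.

If the supports were absent, the total length change would be Σ αᵢΔT Lᵢ = 11.1×10⁻⁶×109×475 + 26.3×10⁻⁶×109×875 = 3.083 mm.
Since the ends are fixed, an axial force P builds up, equal in every segment, with P · Σ Lᵢ/(AᵢEᵢ) = δ_free.
The series flexibility is Σ Lᵢ/(AᵢEᵢ) = 475/(1750×101×10³) + 875/(1225×45×10³) = 1.856×10⁻⁵ mm/N.
P = 3.083 / 1.856×10⁻⁵ = 166100 N = 166.1 kN, tensile.
σ_{cast iron} = P / A = 166100 / 1750 = 94.92 MPa.

σ ≈ 94.9 MPa (tensile)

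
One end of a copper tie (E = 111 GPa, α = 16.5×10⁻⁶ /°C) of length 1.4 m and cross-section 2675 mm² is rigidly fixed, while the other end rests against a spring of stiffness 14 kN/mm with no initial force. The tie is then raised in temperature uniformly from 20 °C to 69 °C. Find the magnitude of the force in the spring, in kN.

The unrestrained thermal change is αΔT L = 16.5×10⁻⁶ × 49 × 1400 = 1.132 mm.
Let P be the compressive force at the spring. The tie shortens elastically by PL/(AE) and the spring compresses by P/k; together these equal δ_free.
So P = δ_free / [L/(AE) + 1/k] = 1.132 / [ 1400/(2675×111×10³) + 1/(14×10³) ].
P = 1.132 / 7.614×10⁻⁵ = 14870 N.

P ≈ 14.9 kN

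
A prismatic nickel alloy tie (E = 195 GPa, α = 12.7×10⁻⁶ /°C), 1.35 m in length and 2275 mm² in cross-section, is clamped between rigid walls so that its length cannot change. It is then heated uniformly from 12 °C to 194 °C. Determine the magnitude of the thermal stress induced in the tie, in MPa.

σ ≈ 451 MPa (compressive)

Because both ends are immovable the net strain is zero, and the suppressed thermal strain is αΔT = 12.7×10⁻⁶ × 182 = 2311.4×10⁻⁶.
σ = EαΔT = 195×10³ × 12.7×10⁻⁶ × 182 = 450.7 MPa (compressive; the tie is trying to expand).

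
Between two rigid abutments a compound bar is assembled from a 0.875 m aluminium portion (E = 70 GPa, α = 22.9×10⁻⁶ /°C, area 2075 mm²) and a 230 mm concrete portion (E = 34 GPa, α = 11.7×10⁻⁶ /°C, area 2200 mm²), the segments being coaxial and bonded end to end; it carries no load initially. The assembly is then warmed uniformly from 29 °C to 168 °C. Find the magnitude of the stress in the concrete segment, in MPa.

σ ≈ 158 MPa (compressive)

With the walls removed the bar would change length by δ_free = Σ αᵢΔT Lᵢ = 22.9×10⁻⁶×139×875 + 11.7×10⁻⁶×139×230 = 3.159 mm.
Since the ends are fixed, an axial force P builds up, equal in every segment, with P · Σ Lᵢ/(AᵢEᵢ) = δ_free.
The series flexibility is Σ Lᵢ/(AᵢEᵢ) = 875/(2075×70×10³) + 230/(2200×34×10³) = 9.099×10⁻⁶ mm/N.
So P = 3.159 / 9.099×10⁻⁶ = 347.2 kN, compressive.
σ_{concrete} = P / A = 347200 / 2200 = 157.8 MPa.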